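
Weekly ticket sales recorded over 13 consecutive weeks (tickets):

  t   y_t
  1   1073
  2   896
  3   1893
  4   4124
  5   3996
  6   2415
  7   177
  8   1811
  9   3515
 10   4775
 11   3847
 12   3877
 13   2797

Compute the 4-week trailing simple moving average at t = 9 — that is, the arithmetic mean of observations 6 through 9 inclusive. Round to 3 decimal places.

Sum of periods 6–9: 2415 + 177 + 1811 + 3515 = 7918
Divide by 4: 7918 / 4 = 1979.500

1979.500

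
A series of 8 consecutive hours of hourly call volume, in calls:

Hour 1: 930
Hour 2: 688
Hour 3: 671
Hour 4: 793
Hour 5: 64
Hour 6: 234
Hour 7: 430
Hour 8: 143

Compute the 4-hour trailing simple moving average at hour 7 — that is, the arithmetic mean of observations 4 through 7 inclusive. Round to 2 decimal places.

Sum of periods 4–7: 793 + 64 + 234 + 430 = 1521
Divide by 4: 1521 / 4 = 380.25

380.25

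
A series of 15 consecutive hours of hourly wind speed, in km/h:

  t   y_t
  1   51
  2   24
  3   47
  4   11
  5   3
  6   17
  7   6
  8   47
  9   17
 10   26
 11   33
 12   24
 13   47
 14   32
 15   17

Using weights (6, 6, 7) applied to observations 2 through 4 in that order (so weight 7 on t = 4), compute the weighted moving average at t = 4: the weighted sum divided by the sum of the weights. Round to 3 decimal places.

26.474

Weighted sum: 6·24 + 6·47 + 7·11 = 144 + 282 + 77 = 503
Weight total: 6 + 6 + 7 = 19
WMA = 503 / 19 = 26.474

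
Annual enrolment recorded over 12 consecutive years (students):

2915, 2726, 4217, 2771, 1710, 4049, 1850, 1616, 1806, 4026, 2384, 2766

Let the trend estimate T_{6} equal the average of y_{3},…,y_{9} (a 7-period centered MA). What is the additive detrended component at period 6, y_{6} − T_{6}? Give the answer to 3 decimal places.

Trend T_6 = (4217 + 2771 + 1710 + 4049 + 1850 + 1616 + 1806) / 7 = 18019/7 = 2574.14286
Detrended value: 4049 − 2574.14286 = 1474.857

1474.857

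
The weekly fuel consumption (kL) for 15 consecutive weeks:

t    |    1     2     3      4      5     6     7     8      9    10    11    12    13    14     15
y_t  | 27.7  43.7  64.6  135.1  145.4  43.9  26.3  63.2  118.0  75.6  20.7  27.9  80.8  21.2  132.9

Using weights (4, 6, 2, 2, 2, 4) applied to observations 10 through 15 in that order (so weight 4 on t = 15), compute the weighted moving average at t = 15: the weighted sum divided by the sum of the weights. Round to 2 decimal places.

Weighted sum: 4·75.6 + 6·20.7 + 2·27.9 + 2·80.8 + 2·21.2 + 4·132.9 = 302.4 + 124.2 + 55.8 + 161.6 + 42.4 + 531.6 = 1218.0
Weight total: 4 + 6 + 2 + 2 + 2 + 4 = 20
WMA = 1218.0 / 20 = 60.90

60.90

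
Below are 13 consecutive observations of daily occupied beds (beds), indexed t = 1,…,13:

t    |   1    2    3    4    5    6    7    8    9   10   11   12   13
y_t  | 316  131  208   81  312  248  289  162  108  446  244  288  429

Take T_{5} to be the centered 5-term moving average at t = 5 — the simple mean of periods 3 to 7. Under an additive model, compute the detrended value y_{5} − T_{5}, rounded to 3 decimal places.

84.400

Trend T_5 = (208 + 81 + 312 + 248 + 289) / 5 = 1138/5 = 227.60000
Detrended value: 312 − 227.60000 = 84.400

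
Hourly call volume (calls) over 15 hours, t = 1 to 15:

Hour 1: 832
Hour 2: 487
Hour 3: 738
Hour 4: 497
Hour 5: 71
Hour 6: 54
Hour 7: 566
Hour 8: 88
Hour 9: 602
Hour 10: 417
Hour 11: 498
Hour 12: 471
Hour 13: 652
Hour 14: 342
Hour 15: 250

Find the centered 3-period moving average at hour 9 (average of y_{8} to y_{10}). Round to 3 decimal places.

Sum of periods 8–10: 88 + 602 + 417 = 1107
Divide by 3: 1107 / 3 = 369.000

369.000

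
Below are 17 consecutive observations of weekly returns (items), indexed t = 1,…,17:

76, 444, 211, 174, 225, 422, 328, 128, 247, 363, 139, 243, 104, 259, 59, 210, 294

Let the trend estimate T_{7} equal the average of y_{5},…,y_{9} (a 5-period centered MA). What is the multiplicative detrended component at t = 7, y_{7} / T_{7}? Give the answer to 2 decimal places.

1.21

Trend T_7 = (225 + 422 + 328 + 128 + 247) / 5 = 1350/5 = 270.0000
Ratio to trend: 328 / 270.0000 = 1.21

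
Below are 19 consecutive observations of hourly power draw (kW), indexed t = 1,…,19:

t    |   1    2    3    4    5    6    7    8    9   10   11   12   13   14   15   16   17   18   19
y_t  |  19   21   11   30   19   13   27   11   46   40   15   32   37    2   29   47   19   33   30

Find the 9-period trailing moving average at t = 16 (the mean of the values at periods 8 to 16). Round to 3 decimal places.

28.778

Sum of periods 8–16: 11 + 46 + 40 + 15 + 32 + 37 + 2 + 29 + 47 = 259
Divide by 9: 259 / 9 = 28.778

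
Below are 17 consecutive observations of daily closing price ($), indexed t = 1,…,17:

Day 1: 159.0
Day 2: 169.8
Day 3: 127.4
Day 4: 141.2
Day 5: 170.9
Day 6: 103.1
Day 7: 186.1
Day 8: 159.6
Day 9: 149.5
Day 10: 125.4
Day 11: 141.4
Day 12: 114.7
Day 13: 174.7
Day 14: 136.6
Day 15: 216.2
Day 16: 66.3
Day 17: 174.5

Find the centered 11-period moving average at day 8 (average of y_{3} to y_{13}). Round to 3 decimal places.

144.909

Sum of periods 3–13: 127.4 + 141.2 + 170.9 + 103.1 + 186.1 + 159.6 + 149.5 + 125.4 + 141.4 + 114.7 + 174.7 = 1594.0
Divide by 11: 1594.0 / 11 = 144.909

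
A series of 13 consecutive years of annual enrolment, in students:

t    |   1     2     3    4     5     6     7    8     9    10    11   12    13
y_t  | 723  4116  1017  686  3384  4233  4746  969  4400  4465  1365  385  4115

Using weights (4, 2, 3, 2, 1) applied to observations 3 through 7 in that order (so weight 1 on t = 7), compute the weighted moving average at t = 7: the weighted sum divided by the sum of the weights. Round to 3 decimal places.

2400.333

Weighted sum: 4·1017 + 2·686 + 3·3384 + 2·4233 + 1·4746 = 4068 + 1372 + 10152 + 8466 + 4746 = 28804
Weight total: 4 + 2 + 3 + 2 + 1 = 12
WMA = 28804 / 12 = 2400.333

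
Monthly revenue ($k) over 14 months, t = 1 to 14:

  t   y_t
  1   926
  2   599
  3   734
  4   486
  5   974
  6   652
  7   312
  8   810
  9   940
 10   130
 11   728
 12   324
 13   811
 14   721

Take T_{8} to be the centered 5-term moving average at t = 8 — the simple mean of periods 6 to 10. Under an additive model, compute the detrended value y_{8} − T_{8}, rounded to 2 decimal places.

Trend T_8 = (652 + 312 + 810 + 940 + 130) / 5 = 2844/5 = 568.8000
Detrended value: 810 − 568.8000 = 241.20

241.20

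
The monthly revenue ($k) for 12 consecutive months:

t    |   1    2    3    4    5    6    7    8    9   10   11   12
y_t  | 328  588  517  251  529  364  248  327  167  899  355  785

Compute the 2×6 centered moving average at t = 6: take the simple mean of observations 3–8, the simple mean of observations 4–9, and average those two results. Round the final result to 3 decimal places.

343.500

Sum over 3–8: 517 + 251 + 529 + 364 + 248 + 327 = 2236
Sum over 4–9: 251 + 529 + 364 + 248 + 327 + 167 = 1886
CMA at t=6 = (2236 + 1886) / (2·6) = 4122 / 12 = 343.500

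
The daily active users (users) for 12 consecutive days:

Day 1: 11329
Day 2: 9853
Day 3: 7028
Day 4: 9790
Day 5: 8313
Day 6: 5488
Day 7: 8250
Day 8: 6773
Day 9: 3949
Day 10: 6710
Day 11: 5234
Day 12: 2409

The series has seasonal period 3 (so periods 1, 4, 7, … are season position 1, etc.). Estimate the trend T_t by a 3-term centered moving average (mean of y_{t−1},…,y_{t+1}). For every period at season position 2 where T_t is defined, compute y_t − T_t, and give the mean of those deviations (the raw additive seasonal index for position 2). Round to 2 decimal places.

449.42

Season position 2 occurs at t = 2, 5, 8, 11 (where T_t is defined).
t=2: T_2 = 9403.3333; y_2 − T_2 = 9853 − 9403.3333 = 449.6667
t=5: T_5 = 7863.6667; y_5 − T_5 = 8313 − 7863.6667 = 449.3333
t=8: T_8 = 6324.0000; y_8 − T_8 = 6773 − 6324.0000 = 449.0000
t=11: T_11 = 4784.3333; y_11 − T_11 = 5234 − 4784.3333 = 449.6667
Mean deviation: (449.6667 + 449.3333 + 449.0000 + 449.6667) / 4 = 449.42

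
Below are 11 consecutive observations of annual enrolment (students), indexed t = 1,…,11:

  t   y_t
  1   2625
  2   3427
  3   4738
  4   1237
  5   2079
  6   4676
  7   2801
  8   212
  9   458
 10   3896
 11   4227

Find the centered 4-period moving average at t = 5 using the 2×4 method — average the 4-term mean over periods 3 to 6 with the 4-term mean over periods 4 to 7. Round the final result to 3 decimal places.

2940.375

Sum over 3–6: 4738 + 1237 + 2079 + 4676 = 12730
Sum over 4–7: 1237 + 2079 + 4676 + 2801 = 10793
CMA at t=5 = (12730 + 10793) / (2·4) = 23523 / 8 = 2940.375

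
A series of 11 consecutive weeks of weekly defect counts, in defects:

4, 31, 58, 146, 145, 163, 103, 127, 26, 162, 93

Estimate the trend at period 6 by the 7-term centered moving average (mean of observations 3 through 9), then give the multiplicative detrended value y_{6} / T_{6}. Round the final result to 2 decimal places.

Trend T_6 = (58 + 146 + 145 + 163 + 103 + 127 + 26) / 7 = 768/7 = 109.7143
Ratio to trend: 163 / 109.7143 = 1.49

1.49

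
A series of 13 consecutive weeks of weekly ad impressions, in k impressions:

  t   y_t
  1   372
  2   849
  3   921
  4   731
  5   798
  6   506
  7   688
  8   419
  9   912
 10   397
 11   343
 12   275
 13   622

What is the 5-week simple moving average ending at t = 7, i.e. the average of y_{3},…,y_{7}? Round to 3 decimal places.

Sum of periods 3–7: 921 + 731 + 798 + 506 + 688 = 3644
Divide by 5: 3644 / 5 = 728.800

728.800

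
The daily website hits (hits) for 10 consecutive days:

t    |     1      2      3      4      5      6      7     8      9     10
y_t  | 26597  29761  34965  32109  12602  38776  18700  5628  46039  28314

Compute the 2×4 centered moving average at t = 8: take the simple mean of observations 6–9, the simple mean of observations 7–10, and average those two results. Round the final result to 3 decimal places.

Sum over 6–9: 38776 + 18700 + 5628 + 46039 = 109143
Sum over 7–10: 18700 + 5628 + 46039 + 28314 = 98681
CMA at t=8 = (109143 + 98681) / (2·4) = 207824 / 8 = 25978.000

25978.000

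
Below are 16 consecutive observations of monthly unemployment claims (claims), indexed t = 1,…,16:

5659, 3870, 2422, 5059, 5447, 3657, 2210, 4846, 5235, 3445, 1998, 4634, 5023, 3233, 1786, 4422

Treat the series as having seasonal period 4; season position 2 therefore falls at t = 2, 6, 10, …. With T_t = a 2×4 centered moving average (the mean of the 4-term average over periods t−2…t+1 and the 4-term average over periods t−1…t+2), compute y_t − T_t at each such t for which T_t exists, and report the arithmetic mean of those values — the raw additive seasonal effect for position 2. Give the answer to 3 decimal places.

Season position 2 occurs at t = 6, 10, 14 (where T_t is defined).
t=6: T_6 = 4066.62500; y_6 − T_6 = 3657 − 4066.62500 = -409.62500
t=10: T_10 = 3854.50000; y_10 − T_10 = 3445 − 3854.50000 = -409.50000
t=14: T_14 = 3642.50000; y_14 − T_14 = 3233 − 3642.50000 = -409.50000
Mean deviation: (-409.62500 + -409.50000 + -409.50000) / 3 = -409.542

-409.542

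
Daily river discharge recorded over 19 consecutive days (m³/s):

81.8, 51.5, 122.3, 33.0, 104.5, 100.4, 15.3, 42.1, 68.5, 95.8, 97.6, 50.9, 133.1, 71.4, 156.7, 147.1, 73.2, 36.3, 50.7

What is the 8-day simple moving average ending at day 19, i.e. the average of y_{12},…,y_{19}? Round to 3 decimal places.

89.925

Sum of periods 12–19: 50.9 + 133.1 + 71.4 + 156.7 + 147.1 + 73.2 + 36.3 + 50.7 = 719.4
Divide by 8: 719.4 / 8 = 89.925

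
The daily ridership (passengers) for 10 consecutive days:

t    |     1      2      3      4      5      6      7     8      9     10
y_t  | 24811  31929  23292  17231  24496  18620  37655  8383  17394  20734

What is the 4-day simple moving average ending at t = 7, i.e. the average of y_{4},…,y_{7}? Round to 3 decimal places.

24500.500

Sum of periods 4–7: 17231 + 24496 + 18620 + 37655 = 98002
Divide by 4: 98002 / 4 = 24500.500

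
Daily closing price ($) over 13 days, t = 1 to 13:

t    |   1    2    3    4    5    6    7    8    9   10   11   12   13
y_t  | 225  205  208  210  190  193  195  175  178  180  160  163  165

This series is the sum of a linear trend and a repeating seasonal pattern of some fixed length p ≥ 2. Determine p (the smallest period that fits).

3

First differences y_{t+1} − y_t: -20, 3, 2, -20, 3, 2, -20, 3, …
The difference pattern repeats every 3 terms and not for any smaller step, so p = 3.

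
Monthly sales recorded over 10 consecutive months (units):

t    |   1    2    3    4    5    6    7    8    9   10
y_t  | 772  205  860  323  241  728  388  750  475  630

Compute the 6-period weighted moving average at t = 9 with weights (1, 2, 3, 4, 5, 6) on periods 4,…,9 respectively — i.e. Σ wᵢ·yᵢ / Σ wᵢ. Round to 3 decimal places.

530.524

Weighted sum: 1·323 + 2·241 + 3·728 + 4·388 + 5·750 + 6·475 = 323 + 482 + 2184 + 1552 + 3750 + 2850 = 11141
Weight total: 1 + 2 + 3 + 4 + 5 + 6 = 21
WMA = 11141 / 21 = 530.524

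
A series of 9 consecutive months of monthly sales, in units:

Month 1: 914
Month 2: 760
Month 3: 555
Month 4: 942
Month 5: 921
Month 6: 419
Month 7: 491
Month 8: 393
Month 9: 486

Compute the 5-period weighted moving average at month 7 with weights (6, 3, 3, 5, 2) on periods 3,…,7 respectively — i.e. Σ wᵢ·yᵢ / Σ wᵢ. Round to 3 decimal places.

631.368

Weighted sum: 6·555 + 3·942 + 3·921 + 5·419 + 2·491 = 3330 + 2826 + 2763 + 2095 + 982 = 11996
Weight total: 6 + 3 + 3 + 5 + 2 = 19
WMA = 11996 / 19 = 631.368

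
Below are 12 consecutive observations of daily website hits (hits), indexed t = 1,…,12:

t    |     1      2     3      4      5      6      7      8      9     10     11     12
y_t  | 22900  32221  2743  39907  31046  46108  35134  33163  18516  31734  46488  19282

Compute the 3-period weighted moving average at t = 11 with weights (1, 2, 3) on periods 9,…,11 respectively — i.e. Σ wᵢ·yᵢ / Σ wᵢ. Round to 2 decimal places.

36908.00

Weighted sum: 1·18516 + 2·31734 + 3·46488 = 18516 + 63468 + 139464 = 221448
Weight total: 1 + 2 + 3 = 6
WMA = 221448 / 6 = 36908.00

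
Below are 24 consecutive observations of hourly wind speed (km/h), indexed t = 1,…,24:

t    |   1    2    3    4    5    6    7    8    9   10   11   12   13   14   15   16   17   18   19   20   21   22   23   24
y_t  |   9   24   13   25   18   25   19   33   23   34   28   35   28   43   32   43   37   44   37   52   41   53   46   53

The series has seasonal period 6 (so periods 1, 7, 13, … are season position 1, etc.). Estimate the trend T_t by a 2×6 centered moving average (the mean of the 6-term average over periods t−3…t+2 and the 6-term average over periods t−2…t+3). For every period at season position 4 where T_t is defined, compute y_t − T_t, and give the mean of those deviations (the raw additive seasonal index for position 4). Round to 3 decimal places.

4.722

Season position 4 occurs at t = 4, 10, 16 (where T_t is defined).
t=4: T_4 = 19.83333; y_4 − T_4 = 25 − 19.83333 = 5.16667
t=10: T_10 = 29.41667; y_10 − T_10 = 34 − 29.41667 = 4.58333
t=16: T_16 = 38.58333; y_16 − T_16 = 43 − 38.58333 = 4.41667
Mean deviation: (5.16667 + 4.58333 + 4.41667) / 3 = 4.722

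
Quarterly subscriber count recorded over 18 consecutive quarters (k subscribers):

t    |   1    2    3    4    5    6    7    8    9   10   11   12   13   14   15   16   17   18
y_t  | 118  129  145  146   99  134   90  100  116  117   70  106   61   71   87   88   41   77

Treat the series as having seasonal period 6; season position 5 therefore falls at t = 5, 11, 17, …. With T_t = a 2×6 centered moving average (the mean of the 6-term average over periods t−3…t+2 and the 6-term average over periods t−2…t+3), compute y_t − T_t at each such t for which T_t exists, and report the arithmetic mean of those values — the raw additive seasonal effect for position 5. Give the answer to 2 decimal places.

-22.50

Season position 5 occurs at t = 5, 11 (where T_t is defined).
t=5: T_5 = 121.4167; y_5 − T_5 = 99 − 121.4167 = -22.4167
t=11: T_11 = 92.5833; y_11 − T_11 = 70 − 92.5833 = -22.5833
Mean deviation: (-22.4167 + -22.5833) / 2 = -22.50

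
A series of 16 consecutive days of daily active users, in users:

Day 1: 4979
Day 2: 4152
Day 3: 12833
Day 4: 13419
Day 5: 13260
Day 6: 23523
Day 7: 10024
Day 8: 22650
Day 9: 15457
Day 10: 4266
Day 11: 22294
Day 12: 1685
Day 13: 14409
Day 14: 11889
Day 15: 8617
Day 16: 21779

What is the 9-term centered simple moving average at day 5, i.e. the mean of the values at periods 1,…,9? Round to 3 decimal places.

Sum of periods 1–9: 4979 + 4152 + 12833 + 13419 + 13260 + 23523 + 10024 + 22650 + 15457 = 120297
Divide by 9: 120297 / 9 = 13366.333

13366.333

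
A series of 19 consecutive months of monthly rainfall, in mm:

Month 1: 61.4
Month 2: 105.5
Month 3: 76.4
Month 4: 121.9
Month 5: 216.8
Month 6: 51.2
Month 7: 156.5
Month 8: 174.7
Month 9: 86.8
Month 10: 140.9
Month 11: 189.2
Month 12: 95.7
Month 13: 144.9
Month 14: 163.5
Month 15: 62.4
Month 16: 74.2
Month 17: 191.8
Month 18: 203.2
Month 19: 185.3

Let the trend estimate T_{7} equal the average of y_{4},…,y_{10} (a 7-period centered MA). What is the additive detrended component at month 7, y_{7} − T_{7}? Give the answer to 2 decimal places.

20.96

Trend T_7 = (121.9 + 216.8 + 51.2 + 156.5 + 174.7 + 86.8 + 140.9) / 7 = 948.8/7 = 135.5429
Detrended value: 156.5 − 135.5429 = 20.96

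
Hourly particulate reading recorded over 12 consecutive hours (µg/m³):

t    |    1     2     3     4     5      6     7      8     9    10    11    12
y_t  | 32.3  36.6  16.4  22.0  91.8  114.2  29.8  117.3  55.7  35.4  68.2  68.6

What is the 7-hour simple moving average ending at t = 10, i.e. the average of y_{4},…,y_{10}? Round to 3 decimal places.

66.600

Sum of periods 4–10: 22.0 + 91.8 + 114.2 + 29.8 + 117.3 + 55.7 + 35.4 = 466.2
Divide by 7: 466.2 / 7 = 66.600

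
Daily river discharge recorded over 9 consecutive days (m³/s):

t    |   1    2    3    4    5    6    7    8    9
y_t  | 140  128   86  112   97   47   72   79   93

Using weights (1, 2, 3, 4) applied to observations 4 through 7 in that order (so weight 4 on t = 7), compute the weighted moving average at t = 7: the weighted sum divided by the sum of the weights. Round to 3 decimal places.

73.500

Weighted sum: 1·112 + 2·97 + 3·47 + 4·72 = 112 + 194 + 141 + 288 = 735
Weight total: 1 + 2 + 3 + 4 = 10
WMA = 735 / 10 = 73.500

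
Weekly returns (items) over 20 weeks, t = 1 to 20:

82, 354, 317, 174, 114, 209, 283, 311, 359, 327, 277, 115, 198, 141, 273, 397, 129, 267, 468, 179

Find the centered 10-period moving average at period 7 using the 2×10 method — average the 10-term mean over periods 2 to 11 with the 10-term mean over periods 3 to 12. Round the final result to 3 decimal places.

260.550

Sum over 2–11: 354 + 317 + 174 + 114 + 209 + 283 + 311 + 359 + 327 + 277 = 2725
Sum over 3–12: 317 + 174 + 114 + 209 + 283 + 311 + 359 + 327 + 277 + 115 = 2486
CMA at t=7 = (2725 + 2486) / (2·10) = 5211 / 20 = 260.550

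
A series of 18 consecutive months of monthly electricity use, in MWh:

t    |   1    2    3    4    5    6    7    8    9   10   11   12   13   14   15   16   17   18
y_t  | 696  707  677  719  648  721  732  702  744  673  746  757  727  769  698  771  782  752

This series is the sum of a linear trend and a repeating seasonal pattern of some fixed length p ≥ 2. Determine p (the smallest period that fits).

5

First differences y_{t+1} − y_t: 11, -30, 42, -71, 73, 11, -30, 42, -71, 73, 11, -30, …
The difference pattern repeats every 5 terms and not for any smaller step, so p = 5.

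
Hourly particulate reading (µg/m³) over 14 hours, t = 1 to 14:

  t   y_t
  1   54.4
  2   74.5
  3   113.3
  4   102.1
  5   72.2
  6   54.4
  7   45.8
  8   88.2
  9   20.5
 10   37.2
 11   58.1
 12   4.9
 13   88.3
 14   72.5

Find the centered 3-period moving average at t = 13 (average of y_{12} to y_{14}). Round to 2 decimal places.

Sum of periods 12–14: 4.9 + 88.3 + 72.5 = 165.7
Divide by 3: 165.7 / 3 = 55.23

55.23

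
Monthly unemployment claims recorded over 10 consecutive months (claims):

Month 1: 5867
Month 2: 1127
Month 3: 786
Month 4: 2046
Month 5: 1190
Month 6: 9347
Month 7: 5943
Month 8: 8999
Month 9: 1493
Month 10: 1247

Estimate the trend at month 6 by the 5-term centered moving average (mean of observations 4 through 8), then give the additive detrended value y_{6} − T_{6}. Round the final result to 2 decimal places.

3842.00

Trend T_6 = (2046 + 1190 + 9347 + 5943 + 8999) / 5 = 27525/5 = 5505.0000
Detrended value: 9347 − 5505.0000 = 3842.00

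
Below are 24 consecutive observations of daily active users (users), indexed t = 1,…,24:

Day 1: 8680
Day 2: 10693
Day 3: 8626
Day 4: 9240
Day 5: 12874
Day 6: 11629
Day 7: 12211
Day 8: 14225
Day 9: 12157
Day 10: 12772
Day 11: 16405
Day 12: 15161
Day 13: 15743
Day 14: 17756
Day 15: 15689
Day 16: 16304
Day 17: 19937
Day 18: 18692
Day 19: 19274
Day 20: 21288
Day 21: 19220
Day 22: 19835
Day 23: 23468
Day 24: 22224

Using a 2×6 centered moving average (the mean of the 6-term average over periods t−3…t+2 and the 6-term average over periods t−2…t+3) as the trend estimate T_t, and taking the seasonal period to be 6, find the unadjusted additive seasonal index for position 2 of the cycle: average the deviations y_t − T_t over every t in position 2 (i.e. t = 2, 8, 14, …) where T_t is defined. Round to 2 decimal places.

Season position 2 occurs at t = 8, 14, 20 (where T_t is defined).
t=8: T_8 = 12938.9167; y_8 − T_8 = 14225 − 12938.9167 = 1286.0833
t=14: T_14 = 16470.6667; y_14 − T_14 = 17756 − 16470.6667 = 1285.3333
t=20: T_20 = 20001.9167; y_20 − T_20 = 21288 − 20001.9167 = 1286.0833
Mean deviation: (1286.0833 + 1285.3333 + 1286.0833) / 3 = 1285.83

1285.83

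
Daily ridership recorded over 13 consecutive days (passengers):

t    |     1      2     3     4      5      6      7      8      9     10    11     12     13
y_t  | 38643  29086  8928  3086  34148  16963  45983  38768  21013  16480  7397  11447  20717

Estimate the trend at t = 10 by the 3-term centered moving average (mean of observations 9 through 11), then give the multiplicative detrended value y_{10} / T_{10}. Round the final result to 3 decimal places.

Trend T_10 = (21013 + 16480 + 7397) / 3 = 44890/3 = 14963.33333
Ratio to trend: 16480 / 14963.33333 = 1.101

1.101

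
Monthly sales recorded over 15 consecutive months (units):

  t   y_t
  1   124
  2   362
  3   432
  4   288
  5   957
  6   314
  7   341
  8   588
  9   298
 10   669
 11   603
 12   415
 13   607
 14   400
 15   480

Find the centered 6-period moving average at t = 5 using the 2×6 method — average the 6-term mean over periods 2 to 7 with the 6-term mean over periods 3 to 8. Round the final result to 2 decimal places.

Sum over 2–7: 362 + 432 + 288 + 957 + 314 + 341 = 2694
Sum over 3–8: 432 + 288 + 957 + 314 + 341 + 588 = 2920
CMA at t=5 = (2694 + 2920) / (2·6) = 5614 / 12 = 467.83

467.83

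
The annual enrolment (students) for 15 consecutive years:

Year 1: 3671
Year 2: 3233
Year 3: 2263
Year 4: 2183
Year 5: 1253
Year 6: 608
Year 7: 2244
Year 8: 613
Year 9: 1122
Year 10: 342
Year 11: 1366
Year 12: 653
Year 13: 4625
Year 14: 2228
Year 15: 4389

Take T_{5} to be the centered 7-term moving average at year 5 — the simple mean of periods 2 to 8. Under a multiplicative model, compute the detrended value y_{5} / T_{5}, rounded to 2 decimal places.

Trend T_5 = (3233 + 2263 + 2183 + 1253 + 608 + 2244 + 613) / 7 = 12397/7 = 1771.0000
Ratio to trend: 1253 / 1771.0000 = 0.71

0.71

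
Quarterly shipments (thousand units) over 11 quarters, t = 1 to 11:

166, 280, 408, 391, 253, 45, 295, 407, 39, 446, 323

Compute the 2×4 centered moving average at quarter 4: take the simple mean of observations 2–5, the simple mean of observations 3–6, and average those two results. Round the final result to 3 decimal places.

303.625

Sum over 2–5: 280 + 408 + 391 + 253 = 1332
Sum over 3–6: 408 + 391 + 253 + 45 = 1097
CMA at t=4 = (1332 + 1097) / (2·4) = 2429 / 8 = 303.625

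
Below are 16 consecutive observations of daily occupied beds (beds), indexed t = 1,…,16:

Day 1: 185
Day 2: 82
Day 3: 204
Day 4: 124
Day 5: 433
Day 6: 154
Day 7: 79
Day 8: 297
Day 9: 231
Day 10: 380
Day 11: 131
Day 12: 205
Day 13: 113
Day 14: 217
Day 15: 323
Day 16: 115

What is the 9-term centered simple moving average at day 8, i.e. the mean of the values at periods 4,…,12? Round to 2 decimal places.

Sum of periods 4–12: 124 + 433 + 154 + 79 + 297 + 231 + 380 + 131 + 205 = 2034
Divide by 9: 2034 / 9 = 226.00

226.00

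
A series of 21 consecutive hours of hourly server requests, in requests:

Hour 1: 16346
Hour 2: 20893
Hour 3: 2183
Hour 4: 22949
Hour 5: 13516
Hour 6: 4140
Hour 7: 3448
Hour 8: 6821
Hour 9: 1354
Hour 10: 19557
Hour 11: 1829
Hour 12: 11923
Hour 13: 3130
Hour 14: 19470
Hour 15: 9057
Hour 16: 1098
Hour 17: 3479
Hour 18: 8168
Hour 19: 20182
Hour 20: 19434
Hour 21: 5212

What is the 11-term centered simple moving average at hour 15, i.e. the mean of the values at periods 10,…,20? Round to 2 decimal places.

10666.09

Sum of periods 10–20: 19557 + 1829 + 11923 + 3130 + 19470 + 9057 + 1098 + 3479 + 8168 + 20182 + 19434 = 117327
Divide by 11: 117327 / 11 = 10666.09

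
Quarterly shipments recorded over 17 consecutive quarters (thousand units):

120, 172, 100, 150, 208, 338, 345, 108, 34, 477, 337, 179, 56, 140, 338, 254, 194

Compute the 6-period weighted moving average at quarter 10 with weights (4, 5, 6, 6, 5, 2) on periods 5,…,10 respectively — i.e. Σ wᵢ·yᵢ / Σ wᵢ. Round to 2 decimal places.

227.29

Weighted sum: 4·208 + 5·338 + 6·345 + 6·108 + 5·34 + 2·477 = 832 + 1690 + 2070 + 648 + 170 + 954 = 6364
Weight total: 4 + 5 + 6 + 6 + 5 + 2 = 28
WMA = 6364 / 28 = 227.29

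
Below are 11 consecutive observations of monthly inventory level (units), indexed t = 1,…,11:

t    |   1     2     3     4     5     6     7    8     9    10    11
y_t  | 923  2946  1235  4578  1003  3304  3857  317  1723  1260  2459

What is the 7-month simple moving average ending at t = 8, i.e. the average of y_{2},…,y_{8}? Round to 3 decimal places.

Sum of periods 2–8: 2946 + 1235 + 4578 + 1003 + 3304 + 3857 + 317 = 17240
Divide by 7: 17240 / 7 = 2462.857

2462.857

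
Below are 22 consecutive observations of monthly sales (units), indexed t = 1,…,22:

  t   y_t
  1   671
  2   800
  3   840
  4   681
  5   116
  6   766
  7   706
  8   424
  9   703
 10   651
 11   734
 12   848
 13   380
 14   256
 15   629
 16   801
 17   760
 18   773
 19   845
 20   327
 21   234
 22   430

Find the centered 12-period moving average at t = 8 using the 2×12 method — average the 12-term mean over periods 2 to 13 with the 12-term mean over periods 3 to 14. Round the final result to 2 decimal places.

Sum over 2–13: 800 + 840 + 681 + 116 + 766 + 706 + 424 + 703 + 651 + 734 + 848 + 380 = 7649
Sum over 3–14: 840 + 681 + 116 + 766 + 706 + 424 + 703 + 651 + 734 + 848 + 380 + 256 = 7105
CMA at t=8 = (7649 + 7105) / (2·12) = 14754 / 24 = 614.75

614.75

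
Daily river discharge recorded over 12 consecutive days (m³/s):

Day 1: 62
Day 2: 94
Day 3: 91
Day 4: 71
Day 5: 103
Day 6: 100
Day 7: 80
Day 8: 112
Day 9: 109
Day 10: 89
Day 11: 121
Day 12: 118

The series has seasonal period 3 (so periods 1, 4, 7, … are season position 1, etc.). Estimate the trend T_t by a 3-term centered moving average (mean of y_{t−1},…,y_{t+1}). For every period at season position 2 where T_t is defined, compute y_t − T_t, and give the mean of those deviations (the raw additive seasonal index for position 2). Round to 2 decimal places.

Season position 2 occurs at t = 2, 5, 8, 11 (where T_t is defined).
t=2: T_2 = 82.3333; y_2 − T_2 = 94 − 82.3333 = 11.6667
t=5: T_5 = 91.3333; y_5 − T_5 = 103 − 91.3333 = 11.6667
t=8: T_8 = 100.3333; y_8 − T_8 = 112 − 100.3333 = 11.6667
t=11: T_11 = 109.3333; y_11 − T_11 = 121 − 109.3333 = 11.6667
Mean deviation: (11.6667 + 11.6667 + 11.6667 + 11.6667) / 4 = 11.67

11.67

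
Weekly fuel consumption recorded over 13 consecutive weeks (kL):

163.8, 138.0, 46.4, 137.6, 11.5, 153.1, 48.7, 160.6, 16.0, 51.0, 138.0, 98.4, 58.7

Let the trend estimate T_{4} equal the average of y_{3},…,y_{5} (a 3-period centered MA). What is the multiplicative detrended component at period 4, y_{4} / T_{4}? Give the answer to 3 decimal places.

2.112

Trend T_4 = (46.4 + 137.6 + 11.5) / 3 = 195.5/3 = 65.16667
Ratio to trend: 137.6 / 65.16667 = 2.112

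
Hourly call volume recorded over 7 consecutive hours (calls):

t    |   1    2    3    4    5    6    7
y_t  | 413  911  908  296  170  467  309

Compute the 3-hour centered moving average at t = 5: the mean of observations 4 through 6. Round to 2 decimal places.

311.00

Sum of periods 4–6: 296 + 170 + 467 = 933
Divide by 3: 933 / 3 = 311.00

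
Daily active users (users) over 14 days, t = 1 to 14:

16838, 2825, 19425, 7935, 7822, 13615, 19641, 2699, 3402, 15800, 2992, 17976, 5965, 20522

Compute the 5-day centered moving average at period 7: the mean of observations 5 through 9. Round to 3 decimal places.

9435.800

Sum of periods 5–9: 7822 + 13615 + 19641 + 2699 + 3402 = 47179
Divide by 5: 47179 / 5 = 9435.800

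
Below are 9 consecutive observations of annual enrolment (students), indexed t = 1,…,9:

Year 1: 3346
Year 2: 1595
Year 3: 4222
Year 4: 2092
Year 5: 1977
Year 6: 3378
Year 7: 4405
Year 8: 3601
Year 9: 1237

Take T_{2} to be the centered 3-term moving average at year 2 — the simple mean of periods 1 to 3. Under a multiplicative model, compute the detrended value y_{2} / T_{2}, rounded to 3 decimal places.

0.522

Trend T_2 = (3346 + 1595 + 4222) / 3 = 9163/3 = 3054.33333
Ratio to trend: 1595 / 3054.33333 = 0.522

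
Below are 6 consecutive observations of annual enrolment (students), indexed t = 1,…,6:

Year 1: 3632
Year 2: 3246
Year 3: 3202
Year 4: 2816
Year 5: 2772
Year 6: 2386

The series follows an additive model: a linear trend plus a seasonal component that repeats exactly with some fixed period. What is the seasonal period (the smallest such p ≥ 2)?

First differences y_{t+1} − y_t: -386, -44, -386, -44, -386, …
The difference pattern repeats every 2 terms and not for any smaller step, so p = 2.

2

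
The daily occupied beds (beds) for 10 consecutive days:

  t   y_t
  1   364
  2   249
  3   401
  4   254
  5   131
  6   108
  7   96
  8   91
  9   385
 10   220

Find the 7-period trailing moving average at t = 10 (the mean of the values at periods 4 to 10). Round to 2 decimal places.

183.57

Sum of periods 4–10: 254 + 131 + 108 + 96 + 91 + 385 + 220 = 1285
Divide by 7: 1285 / 7 = 183.57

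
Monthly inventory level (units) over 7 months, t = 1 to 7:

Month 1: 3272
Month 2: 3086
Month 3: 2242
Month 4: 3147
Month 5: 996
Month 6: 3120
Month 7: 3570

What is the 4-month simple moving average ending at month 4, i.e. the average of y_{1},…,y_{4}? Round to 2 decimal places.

Sum of periods 1–4: 3272 + 3086 + 2242 + 3147 = 11747
Divide by 4: 11747 / 4 = 2936.75

2936.75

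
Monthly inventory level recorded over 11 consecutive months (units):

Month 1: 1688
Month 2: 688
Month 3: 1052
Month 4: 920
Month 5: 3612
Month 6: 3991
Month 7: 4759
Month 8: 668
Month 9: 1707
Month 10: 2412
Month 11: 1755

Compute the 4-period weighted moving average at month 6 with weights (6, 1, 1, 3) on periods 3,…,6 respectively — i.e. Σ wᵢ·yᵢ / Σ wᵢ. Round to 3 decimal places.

2074.273

Weighted sum: 6·1052 + 1·920 + 1·3612 + 3·3991 = 6312 + 920 + 3612 + 11973 = 22817
Weight total: 6 + 1 + 1 + 3 = 11
WMA = 22817 / 11 = 2074.273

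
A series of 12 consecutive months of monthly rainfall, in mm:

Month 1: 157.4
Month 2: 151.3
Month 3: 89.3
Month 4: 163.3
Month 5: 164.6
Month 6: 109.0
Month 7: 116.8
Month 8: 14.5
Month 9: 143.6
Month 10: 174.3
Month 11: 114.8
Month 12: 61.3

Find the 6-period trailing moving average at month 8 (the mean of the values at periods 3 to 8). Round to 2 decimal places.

109.58

Sum of periods 3–8: 89.3 + 163.3 + 164.6 + 109.0 + 116.8 + 14.5 = 657.5
Divide by 6: 657.5 / 6 = 109.58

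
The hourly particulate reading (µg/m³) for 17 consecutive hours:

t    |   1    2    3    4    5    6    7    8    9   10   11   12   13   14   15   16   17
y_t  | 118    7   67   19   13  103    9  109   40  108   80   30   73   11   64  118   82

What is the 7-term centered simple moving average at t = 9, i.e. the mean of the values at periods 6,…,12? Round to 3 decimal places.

Sum of periods 6–12: 103 + 9 + 109 + 40 + 108 + 80 + 30 = 479
Divide by 7: 479 / 7 = 68.429

68.429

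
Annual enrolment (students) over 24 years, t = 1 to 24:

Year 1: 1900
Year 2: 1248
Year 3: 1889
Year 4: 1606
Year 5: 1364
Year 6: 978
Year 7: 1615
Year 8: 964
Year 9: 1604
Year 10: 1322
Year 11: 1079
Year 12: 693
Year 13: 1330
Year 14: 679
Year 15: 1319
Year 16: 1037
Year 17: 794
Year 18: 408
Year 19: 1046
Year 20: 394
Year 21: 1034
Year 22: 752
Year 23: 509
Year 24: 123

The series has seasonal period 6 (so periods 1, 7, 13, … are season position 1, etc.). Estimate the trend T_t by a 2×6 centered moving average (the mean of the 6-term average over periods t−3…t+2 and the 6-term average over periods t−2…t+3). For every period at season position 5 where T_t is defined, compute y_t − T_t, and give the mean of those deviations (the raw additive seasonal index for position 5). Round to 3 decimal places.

Season position 5 occurs at t = 5, 11, 17 (where T_t is defined).
t=5: T_5 = 1426.33333; y_5 − T_5 = 1364 − 1426.33333 = -62.33333
t=11: T_11 = 1141.58333; y_11 − T_11 = 1079 − 1141.58333 = -62.58333
t=17: T_17 = 856.75000; y_17 − T_17 = 794 − 856.75000 = -62.75000
Mean deviation: (-62.33333 + -62.58333 + -62.75000) / 3 = -62.556

-62.556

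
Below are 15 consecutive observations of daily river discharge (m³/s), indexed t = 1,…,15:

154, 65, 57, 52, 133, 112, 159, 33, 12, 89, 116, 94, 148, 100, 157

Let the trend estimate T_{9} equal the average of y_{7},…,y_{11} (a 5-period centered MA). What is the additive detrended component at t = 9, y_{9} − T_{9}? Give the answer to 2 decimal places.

-69.80

Trend T_9 = (159 + 33 + 12 + 89 + 116) / 5 = 409/5 = 81.8000
Detrended value: 12 − 81.8000 = -69.80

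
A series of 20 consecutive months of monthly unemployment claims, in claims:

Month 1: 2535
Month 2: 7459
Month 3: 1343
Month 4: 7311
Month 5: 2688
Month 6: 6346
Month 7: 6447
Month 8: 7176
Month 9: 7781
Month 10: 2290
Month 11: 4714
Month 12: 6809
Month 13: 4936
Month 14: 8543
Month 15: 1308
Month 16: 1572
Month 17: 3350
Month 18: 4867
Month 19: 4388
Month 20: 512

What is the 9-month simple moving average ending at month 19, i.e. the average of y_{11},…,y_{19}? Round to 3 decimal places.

4498.556

Sum of periods 11–19: 4714 + 6809 + 4936 + 8543 + 1308 + 1572 + 3350 + 4867 + 4388 = 40487
Divide by 9: 40487 / 9 = 4498.556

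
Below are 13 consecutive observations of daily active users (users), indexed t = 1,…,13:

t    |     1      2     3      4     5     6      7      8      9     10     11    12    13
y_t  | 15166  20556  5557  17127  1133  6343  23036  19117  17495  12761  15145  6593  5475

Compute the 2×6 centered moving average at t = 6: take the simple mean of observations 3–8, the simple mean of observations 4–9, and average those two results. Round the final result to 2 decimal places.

Sum over 3–8: 5557 + 17127 + 1133 + 6343 + 23036 + 19117 = 72313
Sum over 4–9: 17127 + 1133 + 6343 + 23036 + 19117 + 17495 = 84251
CMA at t=6 = (72313 + 84251) / (2·6) = 156564 / 12 = 13047.00

13047.00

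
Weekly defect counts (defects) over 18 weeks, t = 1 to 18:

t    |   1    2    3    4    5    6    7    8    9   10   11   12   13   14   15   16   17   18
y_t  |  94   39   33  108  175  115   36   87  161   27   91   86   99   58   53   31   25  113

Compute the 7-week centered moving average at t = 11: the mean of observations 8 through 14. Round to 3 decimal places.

Sum of periods 8–14: 87 + 161 + 27 + 91 + 86 + 99 + 58 = 609
Divide by 7: 609 / 7 = 87.000

87.000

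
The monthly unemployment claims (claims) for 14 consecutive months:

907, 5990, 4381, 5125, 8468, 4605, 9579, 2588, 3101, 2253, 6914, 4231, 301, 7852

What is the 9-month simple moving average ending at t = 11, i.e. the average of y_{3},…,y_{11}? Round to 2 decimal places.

5223.78

Sum of periods 3–11: 4381 + 5125 + 8468 + 4605 + 9579 + 2588 + 3101 + 2253 + 6914 = 47014
Divide by 9: 47014 / 9 = 5223.78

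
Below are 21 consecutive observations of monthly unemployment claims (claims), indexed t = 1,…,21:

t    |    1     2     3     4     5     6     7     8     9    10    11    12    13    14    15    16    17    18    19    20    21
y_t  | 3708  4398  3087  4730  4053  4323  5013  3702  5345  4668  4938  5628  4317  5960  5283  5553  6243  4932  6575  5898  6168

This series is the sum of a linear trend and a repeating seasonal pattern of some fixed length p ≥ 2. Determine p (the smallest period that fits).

5

First differences y_{t+1} − y_t: 690, -1311, 1643, -677, 270, 690, -1311, 1643, -677, 270, 690, -1311, …
The difference pattern repeats every 5 terms and not for any smaller step, so p = 5.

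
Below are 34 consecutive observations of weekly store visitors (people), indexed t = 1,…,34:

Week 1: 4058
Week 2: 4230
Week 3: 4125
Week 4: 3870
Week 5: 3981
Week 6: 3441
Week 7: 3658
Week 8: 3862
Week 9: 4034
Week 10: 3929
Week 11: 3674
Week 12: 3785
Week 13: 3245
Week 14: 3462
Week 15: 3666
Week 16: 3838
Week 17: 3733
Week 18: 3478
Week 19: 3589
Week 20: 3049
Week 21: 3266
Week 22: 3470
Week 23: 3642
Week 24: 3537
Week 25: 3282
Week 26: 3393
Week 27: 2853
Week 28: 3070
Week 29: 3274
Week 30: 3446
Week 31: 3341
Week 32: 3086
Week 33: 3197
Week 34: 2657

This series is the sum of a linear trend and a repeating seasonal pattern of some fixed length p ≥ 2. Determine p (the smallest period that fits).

7

First differences y_{t+1} − y_t: 172, -105, -255, 111, -540, 217, 204, 172, -105, -255, 111, -540, 217, 204, 172, -105, …
The difference pattern repeats every 7 terms and not for any smaller step, so p = 7.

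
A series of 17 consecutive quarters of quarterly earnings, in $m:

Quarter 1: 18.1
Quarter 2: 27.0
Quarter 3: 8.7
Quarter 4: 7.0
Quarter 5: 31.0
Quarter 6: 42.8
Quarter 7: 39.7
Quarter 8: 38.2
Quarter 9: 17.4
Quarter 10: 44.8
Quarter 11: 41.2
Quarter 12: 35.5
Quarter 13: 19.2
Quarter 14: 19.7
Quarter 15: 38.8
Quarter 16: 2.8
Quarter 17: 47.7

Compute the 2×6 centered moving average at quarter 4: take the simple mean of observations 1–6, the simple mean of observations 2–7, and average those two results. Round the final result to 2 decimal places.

24.23

Sum over 1–6: 18.1 + 27.0 + 8.7 + 7.0 + 31.0 + 42.8 = 134.6
Sum over 2–7: 27.0 + 8.7 + 7.0 + 31.0 + 42.8 + 39.7 = 156.2
CMA at t=4 = (134.6 + 156.2) / (2·6) = 290.8 / 12 = 24.23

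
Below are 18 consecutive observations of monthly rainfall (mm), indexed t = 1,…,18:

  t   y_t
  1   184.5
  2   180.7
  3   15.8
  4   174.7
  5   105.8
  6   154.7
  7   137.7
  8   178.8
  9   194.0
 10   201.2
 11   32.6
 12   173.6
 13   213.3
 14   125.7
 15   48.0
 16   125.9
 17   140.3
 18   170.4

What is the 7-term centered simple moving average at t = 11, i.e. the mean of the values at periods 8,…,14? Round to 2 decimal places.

Sum of periods 8–14: 178.8 + 194.0 + 201.2 + 32.6 + 173.6 + 213.3 + 125.7 = 1119.2
Divide by 7: 1119.2 / 7 = 159.89

159.89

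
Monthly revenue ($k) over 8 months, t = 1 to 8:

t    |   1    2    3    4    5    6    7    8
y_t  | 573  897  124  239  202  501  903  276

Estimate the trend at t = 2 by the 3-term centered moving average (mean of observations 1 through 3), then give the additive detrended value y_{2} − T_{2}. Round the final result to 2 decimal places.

365.67

Trend T_2 = (573 + 897 + 124) / 3 = 1594/3 = 531.3333
Detrended value: 897 − 531.3333 = 365.67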